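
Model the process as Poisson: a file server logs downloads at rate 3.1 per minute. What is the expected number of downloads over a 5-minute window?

E[N] = λt = 3.1 × 5 = 15.5 (a 5-minute window = 5 minutes).

15.5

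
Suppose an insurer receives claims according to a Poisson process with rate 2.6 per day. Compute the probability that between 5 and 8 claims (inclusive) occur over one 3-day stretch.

Over the interval, μ = 2.6 × 3 = 7.8 (a 3-day stretch = 3 days).
P(5 ≤ N ≤ 8) = Σ_{j=5}^{8} e^(−7.8) · 7.8^j/j! ≈ 0.5088.

0.5088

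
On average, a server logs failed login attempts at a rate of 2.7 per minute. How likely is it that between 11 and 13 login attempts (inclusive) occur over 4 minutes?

0.3155

Over the interval, μ = 2.7 × 4 = 10.8 (4 minutes).
P(11 ≤ N ≤ 13) = Σ_{j=11}^{13} e^(−10.8) · 10.8^j/j! ≈ 0.3155.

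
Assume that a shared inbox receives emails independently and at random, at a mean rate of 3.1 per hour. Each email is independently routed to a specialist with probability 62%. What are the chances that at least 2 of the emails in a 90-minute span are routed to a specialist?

0.7827

Thinning: the emails that are routed to a specialist themselves form a Poisson process with rate 0.62 × 3.1 = 1.922 per hour.
Over the interval, μ = 1.922 × 1.5 = 2.883 (a 90-minute span = 1.5 hours).
P(N ≥ 2) = 1 − P(N ≤ 1) ≈ 0.7827.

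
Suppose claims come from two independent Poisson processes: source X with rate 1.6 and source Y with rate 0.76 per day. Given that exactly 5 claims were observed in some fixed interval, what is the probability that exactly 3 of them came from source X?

Given the total, each event is independently from source X with probability p = λ_X/(λ_X+λ_Y) = 1.6/2.36 ≈ 0.6780.
So K ~ Binomial(5, 1.6/2.36): P(K = 3) = C(5,3) · (1.6/2.36)^3 · (0.76/2.36)^2 ≈ 0.3232.

0.3232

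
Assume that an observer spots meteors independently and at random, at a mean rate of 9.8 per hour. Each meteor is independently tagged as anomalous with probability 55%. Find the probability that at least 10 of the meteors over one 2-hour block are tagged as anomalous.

Thinning: the meteors that are tagged as anomalous themselves form a Poisson process with rate 0.55 × 9.8 = 5.39 per hour.
Over the interval, μ = 5.39 × 2 = 10.78 (a 2-hour block = 2 hours).
P(N ≥ 10) = 1 − P(N ≤ 9) ≈ 0.6351.

0.6351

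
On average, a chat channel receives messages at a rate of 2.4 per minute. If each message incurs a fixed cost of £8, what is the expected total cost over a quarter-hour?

E[N] = 2.4 × 15 = 36 (a quarter-hour = 15 minutes); E[cost] = 36 × £8 = £288.

£288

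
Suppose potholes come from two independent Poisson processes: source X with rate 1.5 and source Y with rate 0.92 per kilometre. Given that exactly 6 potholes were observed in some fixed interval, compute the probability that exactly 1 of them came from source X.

Given the total, each event is independently from source X with probability p = λ_X/(λ_X+λ_Y) = 1.5/2.42 ≈ 0.6198.
So K ~ Binomial(6, 1.5/2.42): P(K = 1) = C(6,1) · (1.5/2.42)^1 · (0.92/2.42)^5 ≈ 0.0295.

0.0295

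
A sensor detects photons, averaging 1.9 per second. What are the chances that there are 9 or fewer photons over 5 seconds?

Over the interval, μ = 1.9 × 5 = 9.5 (5 seconds).
P(N ≤ 9) = Σ_{j=0}^{9} e^(−μ) μ^j/j! ≈ 0.5218.

0.5218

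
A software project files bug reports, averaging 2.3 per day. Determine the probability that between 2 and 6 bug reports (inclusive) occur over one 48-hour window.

0.7617

Over the interval, μ = 2.3 × 2 = 4.6 (a 48-hour window = 2 days).
P(2 ≤ N ≤ 6) = Σ_{j=2}^{6} e^(−4.6) · 4.6^j/j! ≈ 0.7617.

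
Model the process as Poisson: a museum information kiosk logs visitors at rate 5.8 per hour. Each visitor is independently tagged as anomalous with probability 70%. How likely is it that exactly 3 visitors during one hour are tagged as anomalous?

Thinning: the visitors that are tagged as anomalous themselves form a Poisson process with rate 0.7 × 5.8 = 4.06 per hour.
So μ = 4.06.
P(N = 3) = e^(−4.06) · 4.06^3/3! ≈ 0.1924.

0.1924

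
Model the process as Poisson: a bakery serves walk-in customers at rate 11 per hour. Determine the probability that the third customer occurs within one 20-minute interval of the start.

0.7089

Over the interval, μ = 11 × 1/3 ≈ 3.66667 (a 20-minute interval = 1/3 hours).
The third arrival falls in the interval iff at least 3 events occur there: P(S_3 ≤ t) = P(N ≥ 3) = 1 − P(N ≤ 2) ≈ 0.7089.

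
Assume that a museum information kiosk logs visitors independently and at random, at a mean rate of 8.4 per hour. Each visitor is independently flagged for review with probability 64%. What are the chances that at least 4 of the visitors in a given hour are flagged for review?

0.7838

Thinning: the visitors that are flagged for review themselves form a Poisson process with rate 0.64 × 8.4 = 5.376 per hour.
So μ = 5.376.
P(N ≥ 4) = 1 − P(N ≤ 3) ≈ 0.7838.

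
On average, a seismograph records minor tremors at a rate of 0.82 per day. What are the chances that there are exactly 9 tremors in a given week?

0.0599

Over the interval, μ = 0.82 × 7 = 5.74 (a week = 7 days).
P(N = 9) = e^(−μ) μ^9/9! = e^(−5.74) · 5.74^9/362880 ≈ 0.0599.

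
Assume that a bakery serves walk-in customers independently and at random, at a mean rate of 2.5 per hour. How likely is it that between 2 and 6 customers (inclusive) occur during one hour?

0.6985

With mean μ = 2.5 per hour,
P(2 ≤ N ≤ 6) = Σ_{j=2}^{6} e^(−2.5) · 2.5^j/j! ≈ 0.6985.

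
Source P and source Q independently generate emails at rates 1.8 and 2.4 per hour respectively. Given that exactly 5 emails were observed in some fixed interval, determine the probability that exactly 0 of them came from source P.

Given the total, each event is independently from source P with probability p = λ_P/(λ_P+λ_Q) = 1.8/4.2 ≈ 0.4286.
So K ~ Binomial(5, 1.8/4.2): P(K = 0) = C(5,0) · (1.8/4.2)^0 · (2.4/4.2)^5 ≈ 0.0609.

0.0609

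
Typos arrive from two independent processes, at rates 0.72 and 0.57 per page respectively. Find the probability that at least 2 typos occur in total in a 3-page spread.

Independent Poisson processes superpose: combined rate λ = 0.72 + 0.57 = 1.29 per page.
Over the interval, μ = 1.29 × 3 = 3.87 (a 3-page spread = 3 pages).
P(N ≥ 2) = 1 − P(N ≤ 1) ≈ 0.8984.

0.8984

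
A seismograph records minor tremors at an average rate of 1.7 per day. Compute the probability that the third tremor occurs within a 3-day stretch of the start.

0.8835

Over the interval, μ = 1.7 × 3 = 5.1 (a 3-day stretch = 3 days).
The third arrival falls in the interval iff at least 3 events occur there: P(S_3 ≤ t) = P(N ≥ 3) = 1 − P(N ≤ 2) ≈ 0.8835.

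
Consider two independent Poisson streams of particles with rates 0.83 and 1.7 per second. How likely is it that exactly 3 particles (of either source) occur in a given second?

Independent Poisson processes superpose: combined rate λ = 0.83 + 1.7 = 2.53 per second.
So μ = 2.53.
P(N = 3) = e^(−2.53) · 2.53^3/3! ≈ 0.2150.

0.2150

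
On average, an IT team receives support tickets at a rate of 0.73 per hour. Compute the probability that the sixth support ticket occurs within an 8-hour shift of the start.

0.5283

Over the interval, μ = 0.73 × 8 = 5.84 (an 8-hour shift = 8 hours).
The sixth arrival falls in the interval iff at least 6 events occur there: P(S_6 ≤ t) = P(N ≥ 6) = 1 − P(N ≤ 5) ≈ 0.5283.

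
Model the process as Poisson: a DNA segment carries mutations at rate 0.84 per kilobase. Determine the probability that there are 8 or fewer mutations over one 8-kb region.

Over the interval, μ = 0.84 × 8 = 6.72 (an 8-kb region = 8 kilobases).
P(N ≤ 8) = Σ_{j=0}^{8} e^(−μ) μ^j/j! ≈ 0.7648.

0.7648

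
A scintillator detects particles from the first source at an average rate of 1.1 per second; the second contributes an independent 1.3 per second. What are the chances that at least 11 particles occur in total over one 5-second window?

0.6528

Independent Poisson processes superpose: combined rate λ = 1.1 + 1.3 = 2.4 per second.
Over the interval, μ = 2.4 × 5 = 12 (a 5-second window = 5 seconds).
P(N ≥ 11) = 1 − P(N ≤ 10) ≈ 0.6528.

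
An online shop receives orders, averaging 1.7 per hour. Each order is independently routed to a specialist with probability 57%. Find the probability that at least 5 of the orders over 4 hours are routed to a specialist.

0.3470

Thinning: the orders that are routed to a specialist themselves form a Poisson process with rate 0.57 × 1.7 = 0.969 per hour.
Over the interval, μ = 0.969 × 4 = 3.876 (4 hours).
P(N ≥ 5) = 1 − P(N ≤ 4) ≈ 0.3470.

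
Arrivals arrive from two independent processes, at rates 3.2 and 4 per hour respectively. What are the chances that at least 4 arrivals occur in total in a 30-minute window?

0.4848

Independent Poisson processes superpose: combined rate λ = 3.2 + 4 = 7.2 per hour.
Over the interval, μ = 7.2 × 0.5 = 3.6 (a 30-minute window = 0.5 hours).
P(N ≥ 4) = 1 − P(N ≤ 3) ≈ 0.4848.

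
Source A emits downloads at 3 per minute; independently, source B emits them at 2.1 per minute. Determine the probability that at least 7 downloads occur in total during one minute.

0.2526

Independent Poisson processes superpose: combined rate λ = 3 + 2.1 = 5.1 per minute.
So μ = 5.1.
P(N ≥ 7) = 1 − P(N ≤ 6) ≈ 0.2526.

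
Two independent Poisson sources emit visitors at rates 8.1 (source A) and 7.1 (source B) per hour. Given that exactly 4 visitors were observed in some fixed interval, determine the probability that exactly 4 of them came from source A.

0.0806

Given the total, each event is independently from source A with probability p = λ_A/(λ_A+λ_B) = 8.1/15.2 ≈ 0.5329.
So K ~ Binomial(4, 8.1/15.2): P(K = 4) = C(4,4) · (8.1/15.2)^4 · (7.1/15.2)^0 ≈ 0.0806.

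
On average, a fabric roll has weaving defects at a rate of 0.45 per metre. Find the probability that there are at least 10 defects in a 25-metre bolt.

0.6860

Over the interval, μ = 0.45 × 25 = 11.25 (a 25-metre bolt = 25 metres).
P(N ≥ 10) = 1 − P(N ≤ 9) = 1 − Σ_{j=0}^{9} e^(−μ) μ^j/j! ≈ 0.6860.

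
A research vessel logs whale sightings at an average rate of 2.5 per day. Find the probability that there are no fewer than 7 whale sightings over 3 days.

Over the interval, μ = 2.5 × 3 = 7.5 (3 days).
P(N ≥ 7) = 1 − P(N ≤ 6) = 1 − Σ_{j=0}^{6} e^(−μ) μ^j/j! ≈ 0.6218.

0.6218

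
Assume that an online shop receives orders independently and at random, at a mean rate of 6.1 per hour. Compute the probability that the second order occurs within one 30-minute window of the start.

0.8082

Over the interval, μ = 6.1 × 0.5 = 3.05 (a 30-minute window = 0.5 hours).
The second arrival falls in the interval iff at least 2 events occur there: P(S_2 ≤ t) = P(N ≥ 2) = 1 − P(N ≤ 1) ≈ 0.8082.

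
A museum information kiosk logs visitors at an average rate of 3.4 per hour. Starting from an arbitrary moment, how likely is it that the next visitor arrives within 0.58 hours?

0.8608

Inter-arrival times are exponential with rate λ = 3.4 per hour.
P(T ≤ 0.58) = 1 − e^(−λt) = 1 − e^(−3.4 × 0.58) = 1 − e^(−1.972) ≈ 0.8608.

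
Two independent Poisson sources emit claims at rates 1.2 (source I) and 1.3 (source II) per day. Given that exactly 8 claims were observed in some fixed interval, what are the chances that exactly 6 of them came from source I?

0.0926

Given the total, each event is independently from source I with probability p = λ_I/(λ_I+λ_II) = 1.2/2.5 = 0.4800.
So K ~ Binomial(8, 1.2/2.5): P(K = 6) = C(8,6) · (1.2/2.5)^6 · (1.3/2.5)^2 ≈ 0.0926.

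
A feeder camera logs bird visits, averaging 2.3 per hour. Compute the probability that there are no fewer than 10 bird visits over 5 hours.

0.7112

Over the interval, μ = 2.3 × 5 = 11.5 (5 hours).
P(N ≥ 10) = 1 − P(N ≤ 9) = 1 − Σ_{j=0}^{9} e^(−μ) μ^j/j! ≈ 0.7112.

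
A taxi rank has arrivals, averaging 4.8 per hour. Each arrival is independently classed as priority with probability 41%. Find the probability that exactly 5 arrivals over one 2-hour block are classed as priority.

0.1537

Thinning: the arrivals that are classed as priority themselves form a Poisson process with rate 0.41 × 4.8 = 1.968 per hour.
Over the interval, μ = 1.968 × 2 = 3.936 (a 2-hour block = 2 hours).
P(N = 5) = e^(−3.936) · 3.936^5/5! ≈ 0.1537.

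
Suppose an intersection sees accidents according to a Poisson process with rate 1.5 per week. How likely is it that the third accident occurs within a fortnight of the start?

0.5768

Over the interval, μ = 1.5 × 2 = 3 (a fortnight = 2 weeks).
The third arrival falls in the interval iff at least 3 events occur there: P(S_3 ≤ t) = P(N ≥ 3) = 1 − P(N ≤ 2) ≈ 0.5768.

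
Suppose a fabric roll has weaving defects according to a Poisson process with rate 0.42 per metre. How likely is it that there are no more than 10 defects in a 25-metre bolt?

0.5207

Over the interval, μ = 0.42 × 25 = 10.5 (a 25-metre bolt = 25 metres).
P(N ≤ 10) = Σ_{j=0}^{10} e^(−μ) μ^j/j! ≈ 0.5207.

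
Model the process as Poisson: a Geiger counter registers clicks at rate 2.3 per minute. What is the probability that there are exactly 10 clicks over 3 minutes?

Over the interval, μ = 2.3 × 3 = 6.9 (3 minutes).
P(N = 10) = e^(−μ) μ^10/10! = e^(−6.9) · 6.9^10/3628800 ≈ 0.0679.

0.0679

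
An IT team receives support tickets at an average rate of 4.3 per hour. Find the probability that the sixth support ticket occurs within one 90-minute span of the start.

0.6236

Over the interval, μ = 4.3 × 1.5 = 6.45 (a 90-minute span = 1.5 hours).
The sixth arrival falls in the interval iff at least 6 events occur there: P(S_6 ≤ t) = P(N ≥ 6) = 1 − P(N ≤ 5) ≈ 0.6236.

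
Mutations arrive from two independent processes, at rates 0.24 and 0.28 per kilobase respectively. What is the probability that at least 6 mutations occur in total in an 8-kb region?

Independent Poisson processes superpose: combined rate λ = 0.24 + 0.28 = 0.52 per kilobase.
Over the interval, μ = 0.52 × 8 = 4.16 (an 8-kb region = 8 kilobases).
P(N ≥ 6) = 1 − P(N ≤ 5) ≈ 0.2403.

0.2403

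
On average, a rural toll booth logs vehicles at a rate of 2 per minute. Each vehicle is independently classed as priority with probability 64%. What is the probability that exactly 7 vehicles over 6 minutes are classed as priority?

Thinning: the vehicles that are classed as priority themselves form a Poisson process with rate 0.64 × 2 = 1.28 per minute.
Over the interval, μ = 1.28 × 6 = 7.68 (6 minutes).
P(N = 7) = e^(−7.68) · 7.68^7/7! ≈ 0.1444.

0.1444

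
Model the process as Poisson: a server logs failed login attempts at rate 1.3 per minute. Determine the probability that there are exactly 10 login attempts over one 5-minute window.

0.0558

Over the interval, μ = 1.3 × 5 = 6.5 (a 5-minute window = 5 minutes).
P(N = 10) = e^(−μ) μ^10/10! = e^(−6.5) · 6.5^10/3628800 ≈ 0.0558.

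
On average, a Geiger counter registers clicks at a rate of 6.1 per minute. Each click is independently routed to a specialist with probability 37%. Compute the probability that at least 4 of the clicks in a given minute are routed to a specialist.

Thinning: the clicks that are routed to a specialist themselves form a Poisson process with rate 0.37 × 6.1 = 2.257 per minute.
So μ = 2.257.
P(N ≥ 4) = 1 − P(N ≤ 3) ≈ 0.1920.

0.1920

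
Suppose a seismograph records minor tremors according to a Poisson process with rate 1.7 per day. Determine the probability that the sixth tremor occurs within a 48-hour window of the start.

Over the interval, μ = 1.7 × 2 = 3.4 (a 48-hour window = 2 days).
The sixth arrival falls in the interval iff at least 6 events occur there: P(S_6 ≤ t) = P(N ≥ 6) = 1 − P(N ≤ 5) ≈ 0.1295.

0.1295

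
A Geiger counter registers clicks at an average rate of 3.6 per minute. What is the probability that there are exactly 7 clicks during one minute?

0.0425

With mean μ = 3.6 per minute,
P(N = 7) = e^(−μ) μ^7/7! = e^(−3.6) · 3.6^7/5040 ≈ 0.0425.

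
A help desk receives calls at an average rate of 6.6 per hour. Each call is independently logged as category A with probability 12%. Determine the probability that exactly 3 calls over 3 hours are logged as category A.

Thinning: the calls that are logged as category A themselves form a Poisson process with rate 0.12 × 6.6 = 0.792 per hour.
Over the interval, μ = 0.792 × 3 = 2.376 (3 hours).
P(N = 3) = e^(−2.376) · 2.376^3/3! ≈ 0.2077.

0.2077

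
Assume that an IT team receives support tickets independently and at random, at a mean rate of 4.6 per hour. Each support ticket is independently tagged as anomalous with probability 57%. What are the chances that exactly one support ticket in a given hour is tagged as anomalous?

0.1905

Thinning: the support tickets that are tagged as anomalous themselves form a Poisson process with rate 0.57 × 4.6 = 2.622 per hour.
So μ = 2.622.
P(N = 1) = e^(−2.622) · 2.622^1/1! ≈ 0.1905.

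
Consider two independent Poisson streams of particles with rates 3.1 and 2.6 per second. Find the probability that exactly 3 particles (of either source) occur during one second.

Independent Poisson processes superpose: combined rate λ = 3.1 + 2.6 = 5.7 per second.
So μ = 5.7.
P(N = 3) = e^(−5.7) · 5.7^3/3! ≈ 0.1033.

0.1033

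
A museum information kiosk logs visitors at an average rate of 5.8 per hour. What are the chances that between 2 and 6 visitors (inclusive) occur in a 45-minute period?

0.7807

Over the interval, μ = 5.8 × 0.75 = 4.35 (a 45-minute period = 0.75 hours).
P(2 ≤ N ≤ 6) = Σ_{j=2}^{6} e^(−4.35) · 4.35^j/j! ≈ 0.7807.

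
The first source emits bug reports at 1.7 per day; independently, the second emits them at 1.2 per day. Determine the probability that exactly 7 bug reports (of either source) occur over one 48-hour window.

Independent Poisson processes superpose: combined rate λ = 1.7 + 1.2 = 2.9 per day.
Over the interval, μ = 2.9 × 2 = 5.8 (a 48-hour window = 2 days).
P(N = 7) = e^(−5.8) · 5.8^7/7! ≈ 0.1326.

0.1326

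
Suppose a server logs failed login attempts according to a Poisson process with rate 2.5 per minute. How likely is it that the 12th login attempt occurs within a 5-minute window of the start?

0.5942

Over the interval, μ = 2.5 × 5 = 12.5 (a 5-minute window = 5 minutes).
The 12th arrival falls in the interval iff at least 12 events occur there: P(S_12 ≤ t) = P(N ≥ 12) = 1 − P(N ≤ 11) ≈ 0.5942.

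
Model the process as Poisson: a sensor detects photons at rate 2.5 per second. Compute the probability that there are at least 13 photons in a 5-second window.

0.4810

Over the interval, μ = 2.5 × 5 = 12.5 (a 5-second window = 5 seconds).
P(N ≥ 13) = 1 − P(N ≤ 12) = 1 − Σ_{j=0}^{12} e^(−μ) μ^j/j! ≈ 0.4810.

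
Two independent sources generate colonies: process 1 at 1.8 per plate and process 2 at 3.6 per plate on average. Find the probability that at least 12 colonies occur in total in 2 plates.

Independent Poisson processes superpose: combined rate λ = 1.8 + 3.6 = 5.4 per plate.
Over the interval, μ = 5.4 × 2 = 10.8 (2 plates).
P(N ≥ 12) = 1 − P(N ≤ 11) ≈ 0.3969.

0.3969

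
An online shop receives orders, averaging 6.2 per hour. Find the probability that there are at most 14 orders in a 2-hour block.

0.7347

Over the interval, μ = 6.2 × 2 = 12.4 (a 2-hour block = 2 hours).
P(N ≤ 14) = Σ_{j=0}^{14} e^(−μ) μ^j/j! ≈ 0.7347.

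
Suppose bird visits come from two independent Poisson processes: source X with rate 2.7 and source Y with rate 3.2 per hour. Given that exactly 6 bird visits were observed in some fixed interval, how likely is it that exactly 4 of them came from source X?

Given the total, each event is independently from source X with probability p = λ_X/(λ_X+λ_Y) = 2.7/5.9 ≈ 0.4576.
So K ~ Binomial(6, 2.7/5.9): P(K = 4) = C(6,4) · (2.7/5.9)^4 · (3.2/5.9)^2 ≈ 0.1935.

0.1935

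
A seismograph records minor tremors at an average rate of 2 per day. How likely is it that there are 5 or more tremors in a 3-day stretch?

0.7149

Over the interval, μ = 2 × 3 = 6 (a 3-day stretch = 3 days).
P(N ≥ 5) = 1 − P(N ≤ 4) = 1 − Σ_{j=0}^{4} e^(−μ) μ^j/j! ≈ 0.7149.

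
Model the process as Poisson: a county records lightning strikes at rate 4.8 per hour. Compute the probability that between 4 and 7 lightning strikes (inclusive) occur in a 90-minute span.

Over the interval, μ = 4.8 × 1.5 = 7.2 (a 90-minute span = 1.5 hours).
P(4 ≤ N ≤ 7) = Σ_{j=4}^{7} e^(−7.2) · 7.2^j/j! ≈ 0.4970.

0.4970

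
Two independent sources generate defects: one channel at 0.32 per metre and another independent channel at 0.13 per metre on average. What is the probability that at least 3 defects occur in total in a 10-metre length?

0.8264

Independent Poisson processes superpose: combined rate λ = 0.32 + 0.13 = 0.45 per metre.
Over the interval, μ = 0.45 × 10 = 4.5 (a 10-metre length = 10 metres).
P(N ≥ 3) = 1 − P(N ≤ 2) ≈ 0.8264.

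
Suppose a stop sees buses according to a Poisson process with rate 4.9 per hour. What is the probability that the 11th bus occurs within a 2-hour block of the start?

Over the interval, μ = 4.9 × 2 = 9.8 (a 2-hour block = 2 hours).
The 11th arrival falls in the interval iff at least 11 events occur there: P(S_11 ≤ t) = P(N ≥ 11) = 1 − P(N ≤ 10) ≈ 0.3920.

0.3920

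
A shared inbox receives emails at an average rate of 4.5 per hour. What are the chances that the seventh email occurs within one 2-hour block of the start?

Over the interval, μ = 4.5 × 2 = 9 (a 2-hour block = 2 hours).
The seventh arrival falls in the interval iff at least 7 events occur there: P(S_7 ≤ t) = P(N ≥ 7) = 1 − P(N ≤ 6) ≈ 0.7932.

0.7932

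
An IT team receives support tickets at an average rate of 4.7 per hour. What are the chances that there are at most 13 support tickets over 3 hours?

Over the interval, μ = 4.7 × 3 = 14.1 (3 hours).
P(N ≤ 13) = Σ_{j=0}^{13} e^(−μ) μ^j/j! ≈ 0.4539.

0.4539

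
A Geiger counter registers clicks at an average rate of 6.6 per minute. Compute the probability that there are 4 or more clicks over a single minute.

With mean μ = 6.6 per minute,
P(N ≥ 4) = 1 − P(N ≤ 3) = 1 − Σ_{j=0}^{3} e^(−μ) μ^j/j! ≈ 0.8948.

0.8948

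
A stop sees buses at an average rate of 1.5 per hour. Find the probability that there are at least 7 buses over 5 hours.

Over the interval, μ = 1.5 × 5 = 7.5 (5 hours).
P(N ≥ 7) = 1 − P(N ≤ 6) = 1 − Σ_{j=0}^{6} e^(−μ) μ^j/j! ≈ 0.6218.

0.6218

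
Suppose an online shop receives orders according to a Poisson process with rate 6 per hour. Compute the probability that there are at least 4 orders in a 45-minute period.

0.6577

Over the interval, μ = 6 × 0.75 = 4.5 (a 45-minute period = 0.75 hours).
P(N ≥ 4) = 1 − P(N ≤ 3) = 1 − Σ_{j=0}^{3} e^(−μ) μ^j/j! ≈ 0.6577.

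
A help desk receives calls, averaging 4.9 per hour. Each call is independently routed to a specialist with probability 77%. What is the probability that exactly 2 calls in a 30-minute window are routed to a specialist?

Thinning: the calls that are routed to a specialist themselves form a Poisson process with rate 0.77 × 4.9 = 3.773 per hour.
Over the interval, μ = 3.773 × 0.5 = 1.8865 (a 30-minute window = 0.5 hours).
P(N = 2) = e^(−1.8865) · 1.8865^2/2! ≈ 0.2698.

0.2698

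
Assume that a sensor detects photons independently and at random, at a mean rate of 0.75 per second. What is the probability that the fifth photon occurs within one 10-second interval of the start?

Over the interval, μ = 0.75 × 10 = 7.5 (a 10-second interval = 10 seconds).
The fifth arrival falls in the interval iff at least 5 events occur there: P(S_5 ≤ t) = P(N ≥ 5) = 1 − P(N ≤ 4) ≈ 0.8679.

0.8679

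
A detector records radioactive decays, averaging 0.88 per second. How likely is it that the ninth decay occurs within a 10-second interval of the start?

0.5177

Over the interval, μ = 0.88 × 10 = 8.8 (a 10-second interval = 10 seconds).
The ninth arrival falls in the interval iff at least 9 events occur there: P(S_9 ≤ t) = P(N ≥ 9) = 1 − P(N ≤ 8) ≈ 0.5177.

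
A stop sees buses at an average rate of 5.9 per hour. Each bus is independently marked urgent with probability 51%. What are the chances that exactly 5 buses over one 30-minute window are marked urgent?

Thinning: the buses that are marked urgent themselves form a Poisson process with rate 0.51 × 5.9 = 3.009 per hour.
Over the interval, μ = 3.009 × 0.5 = 1.5045 (a 30-minute window = 0.5 hours).
P(N = 5) = e^(−1.5045) · 1.5045^5/5! ≈ 0.0143.

0.0143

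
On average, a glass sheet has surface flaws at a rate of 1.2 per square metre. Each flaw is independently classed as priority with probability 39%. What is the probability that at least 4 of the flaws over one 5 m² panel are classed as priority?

Thinning: the flaws that are classed as priority themselves form a Poisson process with rate 0.39 × 1.2 = 0.468 per square metre.
Over the interval, μ = 0.468 × 5 = 2.34 (a 5 m² panel = 5 square metres).
P(N ≥ 4) = 1 − P(N ≤ 3) ≈ 0.2088.

0.2088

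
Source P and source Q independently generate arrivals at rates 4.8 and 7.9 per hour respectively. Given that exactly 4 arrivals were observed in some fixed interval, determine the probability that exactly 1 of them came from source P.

0.3639

Given the total, each event is independently from source P with probability p = λ_P/(λ_P+λ_Q) = 4.8/12.7 ≈ 0.3780.
So K ~ Binomial(4, 4.8/12.7): P(K = 1) = C(4,1) · (4.8/12.7)^1 · (7.9/12.7)^3 ≈ 0.3639.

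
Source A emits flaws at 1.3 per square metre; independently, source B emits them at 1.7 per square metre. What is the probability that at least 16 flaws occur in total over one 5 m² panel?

Independent Poisson processes superpose: combined rate λ = 1.3 + 1.7 = 3 per square metre.
Over the interval, μ = 3 × 5 = 15 (a 5 m² panel = 5 square metres).
P(N ≥ 16) = 1 − P(N ≤ 15) ≈ 0.4319.

0.4319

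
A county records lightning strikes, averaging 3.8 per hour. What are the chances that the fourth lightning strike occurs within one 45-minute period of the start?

Over the interval, μ = 3.8 × 0.75 = 2.85 (a 45-minute period = 0.75 hours).
The fourth arrival falls in the interval iff at least 4 events occur there: P(S_4 ≤ t) = P(N ≥ 4) = 1 − P(N ≤ 3) ≈ 0.3192.

0.3192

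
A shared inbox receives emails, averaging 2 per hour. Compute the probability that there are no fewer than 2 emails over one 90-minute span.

Over the interval, μ = 2 × 1.5 = 3 (a 90-minute span = 1.5 hours).
P(N ≥ 2) = 1 − P(N ≤ 1) = 1 − Σ_{j=0}^{1} e^(−μ) μ^j/j! ≈ 0.8009.

0.8009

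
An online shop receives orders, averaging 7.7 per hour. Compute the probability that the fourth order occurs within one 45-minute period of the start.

0.8276

Over the interval, μ = 7.7 × 0.75 = 5.775 (a 45-minute period = 0.75 hours).
The fourth arrival falls in the interval iff at least 4 events occur there: P(S_4 ≤ t) = P(N ≥ 4) = 1 − P(N ≤ 3) ≈ 0.8276.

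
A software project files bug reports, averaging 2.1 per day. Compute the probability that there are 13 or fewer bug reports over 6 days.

0.6169

Over the interval, μ = 2.1 × 6 = 12.6 (6 days).
P(N ≤ 13) = Σ_{j=0}^{13} e^(−μ) μ^j/j! ≈ 0.6169.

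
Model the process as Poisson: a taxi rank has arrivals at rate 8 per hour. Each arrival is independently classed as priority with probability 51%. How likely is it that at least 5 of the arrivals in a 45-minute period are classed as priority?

0.1949

Thinning: the arrivals that are classed as priority themselves form a Poisson process with rate 0.51 × 8 = 4.08 per hour.
Over the interval, μ = 4.08 × 0.75 = 3.06 (a 45-minute period = 0.75 hours).
P(N ≥ 5) = 1 − P(N ≤ 4) ≈ 0.1949.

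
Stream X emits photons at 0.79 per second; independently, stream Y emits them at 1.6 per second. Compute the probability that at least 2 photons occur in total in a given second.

Independent Poisson processes superpose: combined rate λ = 0.79 + 1.6 = 2.39 per second.
So μ = 2.39.
P(N ≥ 2) = 1 − P(N ≤ 1) ≈ 0.6894.

0.6894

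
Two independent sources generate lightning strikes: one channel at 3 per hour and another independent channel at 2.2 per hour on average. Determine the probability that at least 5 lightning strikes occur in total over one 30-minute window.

0.1226

Independent Poisson processes superpose: combined rate λ = 3 + 2.2 = 5.2 per hour.
Over the interval, μ = 5.2 × 0.5 = 2.6 (a 30-minute window = 0.5 hours).
P(N ≥ 5) = 1 − P(N ≤ 4) ≈ 0.1226.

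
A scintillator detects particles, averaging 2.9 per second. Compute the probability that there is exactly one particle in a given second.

0.1596

With mean μ = 2.9 per second,
P(N = 1) = e^(−μ) μ^1/1! = e^(−2.9) · 2.9^1/1 ≈ 0.1596.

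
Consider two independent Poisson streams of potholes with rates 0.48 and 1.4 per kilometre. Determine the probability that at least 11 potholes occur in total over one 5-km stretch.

0.3424

Independent Poisson processes superpose: combined rate λ = 0.48 + 1.4 = 1.88 per kilometre.
Over the interval, μ = 1.88 × 5 = 9.4 (a 5-km stretch = 5 kilometres).
P(N ≥ 11) = 1 − P(N ≤ 10) ≈ 0.3424.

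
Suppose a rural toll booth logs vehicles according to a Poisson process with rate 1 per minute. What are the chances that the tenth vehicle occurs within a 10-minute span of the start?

Over the interval, μ = 1 × 10 = 10 (a 10-minute span = 10 minutes).
The tenth arrival falls in the interval iff at least 10 events occur there: P(S_10 ≤ t) = P(N ≥ 10) = 1 − P(N ≤ 9) ≈ 0.5421.

0.5421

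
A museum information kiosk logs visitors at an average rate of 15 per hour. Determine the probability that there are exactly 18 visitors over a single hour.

0.0706

With mean μ = 15 per hour,
P(N = 18) = e^(−μ) μ^18/18! = e^(−15) · 15^18/6402373705728000 ≈ 0.0706.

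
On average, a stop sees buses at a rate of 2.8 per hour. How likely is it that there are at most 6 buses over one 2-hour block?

0.6703

Over the interval, μ = 2.8 × 2 = 5.6 (a 2-hour block = 2 hours).
P(N ≤ 6) = Σ_{j=0}^{6} e^(−μ) μ^j/j! ≈ 0.6703.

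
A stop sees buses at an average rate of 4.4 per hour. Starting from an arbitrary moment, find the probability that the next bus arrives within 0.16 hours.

0.5054

Inter-arrival times are exponential with rate λ = 4.4 per hour.
P(T ≤ 0.16) = 1 − e^(−λt) = 1 − e^(−4.4 × 0.16) = 1 − e^(−0.704) ≈ 0.5054.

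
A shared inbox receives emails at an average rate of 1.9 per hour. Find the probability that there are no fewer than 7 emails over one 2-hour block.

Over the interval, μ = 1.9 × 2 = 3.8 (a 2-hour block = 2 hours).
P(N ≥ 7) = 1 − P(N ≤ 6) = 1 − Σ_{j=0}^{6} e^(−μ) μ^j/j! ≈ 0.0909.

0.0909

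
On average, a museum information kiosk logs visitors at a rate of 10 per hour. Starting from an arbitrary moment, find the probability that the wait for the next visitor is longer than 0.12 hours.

0.3012

The wait for the next event is exponential with rate λ = 10 per hour.
P(T > 0.12) = e^(−λt) = e^(−10 × 0.12) = e^(−1.2) ≈ 0.3012.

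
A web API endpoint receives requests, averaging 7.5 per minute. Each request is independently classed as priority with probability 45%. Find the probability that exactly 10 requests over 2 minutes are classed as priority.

0.0634

Thinning: the requests that are classed as priority themselves form a Poisson process with rate 0.45 × 7.5 = 3.375 per minute.
Over the interval, μ = 3.375 × 2 = 6.75 (2 minutes).
P(N = 10) = e^(−6.75) · 6.75^10/10! ≈ 0.0634.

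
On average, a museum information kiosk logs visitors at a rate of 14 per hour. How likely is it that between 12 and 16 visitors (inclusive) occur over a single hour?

With mean μ = 14 per hour,
P(12 ≤ N ≤ 16) = Σ_{j=12}^{16} e^(−14) · 14^j/j! ≈ 0.4959.

0.4959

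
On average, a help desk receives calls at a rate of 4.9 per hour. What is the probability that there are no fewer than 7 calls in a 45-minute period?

0.0796

Over the interval, μ = 4.9 × 0.75 = 3.675 (a 45-minute period = 0.75 hours).
P(N ≥ 7) = 1 − P(N ≤ 6) = 1 − Σ_{j=0}^{6} e^(−μ) μ^j/j! ≈ 0.0796.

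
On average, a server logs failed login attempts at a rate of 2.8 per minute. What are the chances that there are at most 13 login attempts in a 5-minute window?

0.4644

Over the interval, μ = 2.8 × 5 = 14 (a 5-minute window = 5 minutes).
P(N ≤ 13) = Σ_{j=0}^{13} e^(−μ) μ^j/j! ≈ 0.4644.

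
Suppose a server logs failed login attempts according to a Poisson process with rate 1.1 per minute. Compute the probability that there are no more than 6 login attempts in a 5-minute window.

0.6860

Over the interval, μ = 1.1 × 5 = 5.5 (a 5-minute window = 5 minutes).
P(N ≤ 6) = Σ_{j=0}^{6} e^(−μ) μ^j/j! ≈ 0.6860.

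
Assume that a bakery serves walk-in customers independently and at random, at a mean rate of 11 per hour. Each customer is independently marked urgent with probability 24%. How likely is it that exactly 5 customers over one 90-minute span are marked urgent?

0.1547

Thinning: the customers that are marked urgent themselves form a Poisson process with rate 0.24 × 11 = 2.64 per hour.
Over the interval, μ = 2.64 × 1.5 = 3.96 (a 90-minute span = 1.5 hours).
P(N = 5) = e^(−3.96) · 3.96^5/5! ≈ 0.1547.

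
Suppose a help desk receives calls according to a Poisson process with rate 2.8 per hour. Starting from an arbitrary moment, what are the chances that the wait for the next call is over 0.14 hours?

The wait for the next event is exponential with rate λ = 2.8 per hour.
P(T > 0.14) = e^(−λt) = e^(−2.8 × 0.14) = e^(−0.392) ≈ 0.6757.

0.6757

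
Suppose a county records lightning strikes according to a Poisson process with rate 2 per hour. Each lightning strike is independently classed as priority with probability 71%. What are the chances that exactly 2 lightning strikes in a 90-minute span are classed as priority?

0.2696

Thinning: the lightning strikes that are classed as priority themselves form a Poisson process with rate 0.71 × 2 = 1.42 per hour.
Over the interval, μ = 1.42 × 1.5 = 2.13 (a 90-minute span = 1.5 hours).
P(N = 2) = e^(−2.13) · 2.13^2/2! ≈ 0.2696.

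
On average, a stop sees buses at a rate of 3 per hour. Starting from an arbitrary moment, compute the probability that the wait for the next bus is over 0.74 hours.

0.1086

The wait for the next event is exponential with rate λ = 3 per hour.
P(T > 0.74) = e^(−λt) = e^(−3 × 0.74) = e^(−2.22) ≈ 0.1086.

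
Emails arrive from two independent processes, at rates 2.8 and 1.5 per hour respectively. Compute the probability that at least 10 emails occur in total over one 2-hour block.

Independent Poisson processes superpose: combined rate λ = 2.8 + 1.5 = 4.3 per hour.
Over the interval, μ = 4.3 × 2 = 8.6 (a 2-hour block = 2 hours).
P(N ≥ 10) = 1 − P(N ≤ 9) ≈ 0.3600.

0.3600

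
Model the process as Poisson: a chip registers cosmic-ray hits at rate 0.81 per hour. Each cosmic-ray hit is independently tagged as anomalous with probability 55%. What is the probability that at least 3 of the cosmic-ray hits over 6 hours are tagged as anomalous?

Thinning: the cosmic-ray hits that are tagged as anomalous themselves form a Poisson process with rate 0.55 × 0.81 = 0.4455 per hour.
Over the interval, μ = 0.4455 × 6 = 2.673 (6 hours).
P(N ≥ 3) = 1 − P(N ≤ 2) ≈ 0.4997.

0.4997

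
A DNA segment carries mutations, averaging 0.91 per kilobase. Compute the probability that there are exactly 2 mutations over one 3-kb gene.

Over the interval, μ = 0.91 × 3 = 2.73 (a 3-kb gene = 3 kilobases).
P(N = 2) = e^(−μ) μ^2/2! = e^(−2.73) · 2.73^2/2 ≈ 0.2430.

0.2430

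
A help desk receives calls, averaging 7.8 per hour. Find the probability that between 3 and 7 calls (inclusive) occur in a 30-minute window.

0.7015

Over the interval, μ = 7.8 × 0.5 = 3.9 (a 30-minute window = 0.5 hours).
P(3 ≤ N ≤ 7) = Σ_{j=3}^{7} e^(−3.9) · 3.9^j/j! ≈ 0.7015.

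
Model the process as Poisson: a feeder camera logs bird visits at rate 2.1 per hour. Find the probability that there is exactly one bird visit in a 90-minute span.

Over the interval, μ = 2.1 × 1.5 = 3.15 (a 90-minute span = 1.5 hours).
P(N = 1) = e^(−μ) μ^1/1! = e^(−3.15) · 3.15^1/1 ≈ 0.1350.

0.1350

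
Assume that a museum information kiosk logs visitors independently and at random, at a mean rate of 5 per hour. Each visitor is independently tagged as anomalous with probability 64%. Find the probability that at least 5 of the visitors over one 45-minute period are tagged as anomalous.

Thinning: the visitors that are tagged as anomalous themselves form a Poisson process with rate 0.64 × 5 = 3.2 per hour.
Over the interval, μ = 3.2 × 0.75 = 2.4 (a 45-minute period = 0.75 hours).
P(N ≥ 5) = 1 − P(N ≤ 4) ≈ 0.0959.

0.0959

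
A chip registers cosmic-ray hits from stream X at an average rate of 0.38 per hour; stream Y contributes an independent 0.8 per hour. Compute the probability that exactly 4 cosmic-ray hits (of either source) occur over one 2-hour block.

Independent Poisson processes superpose: combined rate λ = 0.38 + 0.8 = 1.18 per hour.
Over the interval, μ = 1.18 × 2 = 2.36 (a 2-hour block = 2 hours).
P(N = 4) = e^(−2.36) · 2.36^4/4! ≈ 0.1220.

0.1220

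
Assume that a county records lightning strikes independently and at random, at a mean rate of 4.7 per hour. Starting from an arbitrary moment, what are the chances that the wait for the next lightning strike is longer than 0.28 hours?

0.2682

The wait for the next event is exponential with rate λ = 4.7 per hour.
P(T > 0.28) = e^(−λt) = e^(−4.7 × 0.28) = e^(−1.316) ≈ 0.2682.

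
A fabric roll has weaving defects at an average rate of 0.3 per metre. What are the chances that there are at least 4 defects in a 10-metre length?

0.3528

Over the interval, μ = 0.3 × 10 = 3 (a 10-metre length = 10 metres).
P(N ≥ 4) = 1 − P(N ≤ 3) = 1 − Σ_{j=0}^{3} e^(−μ) μ^j/j! ≈ 0.3528.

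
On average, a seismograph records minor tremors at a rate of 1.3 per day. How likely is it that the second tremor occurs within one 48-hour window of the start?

Over the interval, μ = 1.3 × 2 = 2.6 (a 48-hour window = 2 days).
The second arrival falls in the interval iff at least 2 events occur there: P(S_2 ≤ t) = P(N ≥ 2) = 1 − P(N ≤ 1) ≈ 0.7326.

0.7326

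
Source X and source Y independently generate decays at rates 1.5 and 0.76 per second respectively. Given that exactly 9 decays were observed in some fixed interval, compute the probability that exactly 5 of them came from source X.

Given the total, each event is independently from source X with probability p = λ_X/(λ_X+λ_Y) = 1.5/2.26 ≈ 0.6637.
So K ~ Binomial(9, 1.5/2.26): P(K = 5) = C(9,5) · (1.5/2.26)^5 · (0.76/2.26)^4 ≈ 0.2075.

0.2075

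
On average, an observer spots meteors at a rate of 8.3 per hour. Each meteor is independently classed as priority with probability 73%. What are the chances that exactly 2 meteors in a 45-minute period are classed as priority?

0.1097

Thinning: the meteors that are classed as priority themselves form a Poisson process with rate 0.73 × 8.3 = 6.059 per hour.
Over the interval, μ = 6.059 × 0.75 = 4.54425 (a 45-minute period = 0.75 hours).
P(N = 2) = e^(−4.54425) · 4.54425^2/2! ≈ 0.1097.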